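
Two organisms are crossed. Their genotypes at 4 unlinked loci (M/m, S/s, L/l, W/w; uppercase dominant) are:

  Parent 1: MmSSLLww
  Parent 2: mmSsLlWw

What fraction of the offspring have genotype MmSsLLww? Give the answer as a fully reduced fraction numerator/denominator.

MmSSLLww gametes: MSLw×8, mSLw×8
mmSsLlWw gametes: mSLW×2, mSLw×2, mSlW×2, mSlw×2, msLW×2, msLw×2, mslW×2, mslw×2
MmSSLLww×mmSsLlWw grid (16·16=256): MmSSLLWw=16 MmSSLLww=16 MmSSLlWw=16 MmSSLlww=16 MmSsLLWw=16 MmSsLLww=16 MmSsLlWw=16 MmSsLlww=16 mmSSLLWw=16 mmSSLLww=16 mmSSLlWw=16 mmSSLlww=16 mmSsLLWw=16 mmSsLLww=16 mmSsLlWw=16 mmSsLlww=16
MmSsLLww hits 16/256; gcd=16; 16÷16/256÷16 = 1/16

P(MmSsLLww) = 1/16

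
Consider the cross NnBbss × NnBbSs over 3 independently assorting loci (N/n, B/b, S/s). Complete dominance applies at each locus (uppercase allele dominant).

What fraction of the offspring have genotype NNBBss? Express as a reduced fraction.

P(NNBBss) = 1/32

NnBbss gametes: NBs×2, Nbs×2, nBs×2, nbs×2
NnBbSs gametes: NBS×1, NBs×1, NbS×1, Nbs×1, nBS×1, nBs×1, nbS×1, nbs×1
NnBbss×NnBbSs grid (8·8=64): NNBBSs=2 NNBBss=2 NNBbSs=4 NNBbss=4 NNbbSs=2 NNbbss=2 NnBBSs=4 NnBBss=4 NnBbSs=8 NnBbss=8 NnbbSs=4 Nnbbss=4 nnBBSs=2 nnBBss=2 nnBbSs=4 nnBbss=4 nnbbSs=2 nnbbss=2
NNBBss hits 2/64; gcd=2; 2÷2/64÷2 = 1/32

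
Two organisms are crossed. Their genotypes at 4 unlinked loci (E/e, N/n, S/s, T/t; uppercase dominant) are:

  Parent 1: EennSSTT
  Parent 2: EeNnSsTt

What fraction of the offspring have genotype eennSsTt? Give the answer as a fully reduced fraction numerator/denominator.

P(eennSsTt) = 1/32

EennSSTT gametes: EnST×8, enST×8
EeNnSsTt gametes: ENST×1, ENSt×1, ENsT×1, ENst×1, EnST×1, EnSt×1, EnsT×1, Enst×1, eNST×1, eNSt×1, eNsT×1, eNst×1, enST×1, enSt×1, ensT×1, enst×1
EennSSTT×EeNnSsTt grid (16·16=256): EENnSSTT=8 EENnSSTt=8 EENnSsTT=8 EENnSsTt=8 EEnnSSTT=8 EEnnSSTt=8 EEnnSsTT=8 EEnnSsTt=8 EeNnSSTT=16 EeNnSSTt=16 EeNnSsTT=16 EeNnSsTt=16 EennSSTT=16 EennSSTt=16 EennSsTT=16 EennSsTt=16 eeNnSSTT=8 eeNnSSTt=8 eeNnSsTT=8 eeNnSsTt=8 eennSSTT=8 eennSSTt=8 eennSsTT=8 eennSsTt=8
eennSsTt hits 8/256; gcd=8; 8÷8/256÷8 = 1/32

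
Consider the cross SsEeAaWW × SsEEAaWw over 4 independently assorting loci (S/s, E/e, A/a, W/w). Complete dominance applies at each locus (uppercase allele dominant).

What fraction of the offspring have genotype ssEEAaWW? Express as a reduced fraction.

SsEeAaWW gametes: SEAW×2, SEaW×2, SeAW×2, SeaW×2, sEAW×2, sEaW×2, seAW×2, seaW×2
SsEEAaWw gametes: SEAW×2, SEAw×2, SEaW×2, SEaw×2, sEAW×2, sEAw×2, sEaW×2, sEaw×2
SsEeAaWW×SsEEAaWw grid (16·16=256): SSEEAAWW=4 SSEEAAWw=4 SSEEAaWW=8 SSEEAaWw=8 SSEEaaWW=4 SSEEaaWw=4 SSEeAAWW=4 SSEeAAWw=4 SSEeAaWW=8 SSEeAaWw=8 SSEeaaWW=4 SSEeaaWw=4 SsEEAAWW=8 SsEEAAWw=8 SsEEAaWW=16 SsEEAaWw=16 SsEEaaWW=8 SsEEaaWw=8 SsEeAAWW=8 SsEeAAWw=8 SsEeAaWW=16 SsEeAaWw=16 SsEeaaWW=8 SsEeaaWw=8 ssEEAAWW=4 ssEEAAWw=4 ssEEAaWW=8 ssEEAaWw=8 ssEEaaWW=4 ssEEaaWw=4 ssEeAAWW=4 ssEeAAWw=4 ssEeAaWW=8 ssEeAaWw=8 ssEeaaWW=4 ssEeaaWw=4
ssEEAaWW hits 8/256; gcd=8; 8÷8/256÷8 = 1/32

P(ssEEAaWW) = 1/32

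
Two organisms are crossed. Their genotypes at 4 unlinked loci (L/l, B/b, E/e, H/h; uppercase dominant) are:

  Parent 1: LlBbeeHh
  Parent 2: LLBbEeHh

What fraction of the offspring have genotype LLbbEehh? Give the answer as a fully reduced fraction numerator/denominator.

P(LLbbEehh) = 1/64

LlBbeeHh gametes: LBeH×2, LBeh×2, LbeH×2, Lbeh×2, lBeH×2, lBeh×2, lbeH×2, lbeh×2
LLBbEeHh gametes: LBEH×2, LBEh×2, LBeH×2, LBeh×2, LbEH×2, LbEh×2, LbeH×2, Lbeh×2
LlBbeeHh×LLBbEeHh grid (16·16=256): LLBBEeHH=4 LLBBEeHh=8 LLBBEehh=4 LLBBeeHH=4 LLBBeeHh=8 LLBBeehh=4 LLBbEeHH=8 LLBbEeHh=16 LLBbEehh=8 LLBbeeHH=8 LLBbeeHh=16 LLBbeehh=8 LLbbEeHH=4 LLbbEeHh=8 LLbbEehh=4 LLbbeeHH=4 LLbbeeHh=8 LLbbeehh=4 LlBBEeHH=4 LlBBEeHh=8 LlBBEehh=4 LlBBeeHH=4 LlBBeeHh=8 LlBBeehh=4 LlBbEeHH=8 LlBbEeHh=16 LlBbEehh=8 LlBbeeHH=8 LlBbeeHh=16 LlBbeehh=8 LlbbEeHH=4 LlbbEeHh=8 LlbbEehh=4 LlbbeeHH=4 LlbbeeHh=8 Llbbeehh=4
LLbbEehh hits 4/256; gcd=4; 4÷4/256÷4 = 1/64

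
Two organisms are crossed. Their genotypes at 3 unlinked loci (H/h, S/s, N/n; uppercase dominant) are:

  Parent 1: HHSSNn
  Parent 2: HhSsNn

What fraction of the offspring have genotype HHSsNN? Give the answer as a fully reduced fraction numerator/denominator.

HHSSNn gametes: HSN×4, HSn×4
HhSsNn gametes: HSN×1, HSn×1, HsN×1, Hsn×1, hSN×1, hSn×1, hsN×1, hsn×1
HHSSNn×HhSsNn grid (8·8=64): HHSSNN=4 HHSSNn=8 HHSSnn=4 HHSsNN=4 HHSsNn=8 HHSsnn=4 HhSSNN=4 HhSSNn=8 HhSSnn=4 HhSsNN=4 HhSsNn=8 HhSsnn=4
HHSsNN hits 4/64; gcd=4; 4÷4/64÷4 = 1/16

P(HHSsNN) = 1/16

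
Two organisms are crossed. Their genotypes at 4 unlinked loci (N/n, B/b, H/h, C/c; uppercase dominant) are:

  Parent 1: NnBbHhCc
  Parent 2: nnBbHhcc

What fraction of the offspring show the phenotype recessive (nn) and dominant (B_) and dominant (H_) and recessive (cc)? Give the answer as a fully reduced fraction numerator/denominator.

NnBbHhCc gametes: NBHC×1, NBHc×1, NBhC×1, NBhc×1, NbHC×1, NbHc×1, NbhC×1, Nbhc×1, nBHC×1, nBHc×1, nBhC×1, nBhc×1, nbHC×1, nbHc×1, nbhC×1, nbhc×1
nnBbHhcc gametes: nBHc×4, nBhc×4, nbHc×4, nbhc×4
NnBbHhCc×nnBbHhcc grid (16·16=256): NnBBHHCc=4 NnBBHHcc=4 NnBBHhCc=8 NnBBHhcc=8 NnBBhhCc=4 NnBBhhcc=4 NnBbHHCc=8 NnBbHHcc=8 NnBbHhCc=16 NnBbHhcc=16 NnBbhhCc=8 NnBbhhcc=8 NnbbHHCc=4 NnbbHHcc=4 NnbbHhCc=8 NnbbHhcc=8 NnbbhhCc=4 Nnbbhhcc=4 nnBBHHCc=4 nnBBHHcc=4 nnBBHhCc=8 nnBBHhcc=8 nnBBhhCc=4 nnBBhhcc=4 nnBbHHCc=8 nnBbHHcc=8 nnBbHhCc=16 nnBbHhcc=16 nnBbhhCc=8 nnBbhhcc=8 nnbbHHCc=4 nnbbHHcc=4 nnbbHhCc=8 nnbbHhcc=8 nnbbhhCc=4 nnbbhhcc=4
nn B_ H_ cc hits 36/256; gcd=4; 36÷4/256÷4 = 9/64

P(nn B_ H_ cc) = 9/64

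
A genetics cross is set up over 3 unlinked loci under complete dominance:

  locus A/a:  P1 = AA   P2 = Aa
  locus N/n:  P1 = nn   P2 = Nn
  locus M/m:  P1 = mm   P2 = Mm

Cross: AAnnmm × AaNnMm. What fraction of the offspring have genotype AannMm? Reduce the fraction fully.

AAnnmm gametes: Anm×8
AaNnMm gametes: ANM×1, ANm×1, AnM×1, Anm×1, aNM×1, aNm×1, anM×1, anm×1
AAnnmm×AaNnMm grid (8·8=64): AANnMm=8 AANnmm=8 AAnnMm=8 AAnnmm=8 AaNnMm=8 AaNnmm=8 AannMm=8 Aannmm=8
AannMm hits 8/64; gcd=8; 8÷8/64÷8 = 1/8

P(AannMm) = 1/8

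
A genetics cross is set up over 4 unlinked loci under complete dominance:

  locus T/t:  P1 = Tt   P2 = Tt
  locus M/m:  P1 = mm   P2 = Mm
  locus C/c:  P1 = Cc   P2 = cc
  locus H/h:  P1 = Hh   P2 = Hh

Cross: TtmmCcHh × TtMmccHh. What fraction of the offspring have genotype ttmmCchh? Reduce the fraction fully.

P(ttmmCchh) = 1/64

TtmmCcHh gametes: TmCH×2, TmCh×2, TmcH×2, Tmch×2, tmCH×2, tmCh×2, tmcH×2, tmch×2
TtMmccHh gametes: TMcH×2, TMch×2, TmcH×2, Tmch×2, tMcH×2, tMch×2, tmcH×2, tmch×2
TtmmCcHh×TtMmccHh grid (16·16=256): TTMmCcHH=4 TTMmCcHh=8 TTMmCchh=4 TTMmccHH=4 TTMmccHh=8 TTMmcchh=4 TTmmCcHH=4 TTmmCcHh=8 TTmmCchh=4 TTmmccHH=4 TTmmccHh=8 TTmmcchh=4 TtMmCcHH=8 TtMmCcHh=16 TtMmCchh=8 TtMmccHH=8 TtMmccHh=16 TtMmcchh=8 TtmmCcHH=8 TtmmCcHh=16 TtmmCchh=8 TtmmccHH=8 TtmmccHh=16 Ttmmcchh=8 ttMmCcHH=4 ttMmCcHh=8 ttMmCchh=4 ttMmccHH=4 ttMmccHh=8 ttMmcchh=4 ttmmCcHH=4 ttmmCcHh=8 ttmmCchh=4 ttmmccHH=4 ttmmccHh=8 ttmmcchh=4
ttmmCchh hits 4/256; gcd=4; 4÷4/256÷4 = 1/64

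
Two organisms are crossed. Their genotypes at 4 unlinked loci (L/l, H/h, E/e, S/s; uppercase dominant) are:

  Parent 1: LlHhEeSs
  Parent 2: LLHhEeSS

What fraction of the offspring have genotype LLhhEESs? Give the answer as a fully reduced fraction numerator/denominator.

LlHhEeSs gametes: LHES×1, LHEs×1, LHeS×1, LHes×1, LhES×1, LhEs×1, LheS×1, Lhes×1, lHES×1, lHEs×1, lHeS×1, lHes×1, lhES×1, lhEs×1, lheS×1, lhes×1
LLHhEeSS gametes: LHES×4, LHeS×4, LhES×4, LheS×4
LlHhEeSs×LLHhEeSS grid (16·16=256): LLHHEESS=4 LLHHEESs=4 LLHHEeSS=8 LLHHEeSs=8 LLHHeeSS=4 LLHHeeSs=4 LLHhEESS=8 LLHhEESs=8 LLHhEeSS=16 LLHhEeSs=16 LLHheeSS=8 LLHheeSs=8 LLhhEESS=4 LLhhEESs=4 LLhhEeSS=8 LLhhEeSs=8 LLhheeSS=4 LLhheeSs=4 LlHHEESS=4 LlHHEESs=4 LlHHEeSS=8 LlHHEeSs=8 LlHHeeSS=4 LlHHeeSs=4 LlHhEESS=8 LlHhEESs=8 LlHhEeSS=16 LlHhEeSs=16 LlHheeSS=8 LlHheeSs=8 LlhhEESS=4 LlhhEESs=4 LlhhEeSS=8 LlhhEeSs=8 LlhheeSS=4 LlhheeSs=4
LLhhEESs hits 4/256; gcd=4; 4÷4/256÷4 = 1/64

P(LLhhEESs) = 1/64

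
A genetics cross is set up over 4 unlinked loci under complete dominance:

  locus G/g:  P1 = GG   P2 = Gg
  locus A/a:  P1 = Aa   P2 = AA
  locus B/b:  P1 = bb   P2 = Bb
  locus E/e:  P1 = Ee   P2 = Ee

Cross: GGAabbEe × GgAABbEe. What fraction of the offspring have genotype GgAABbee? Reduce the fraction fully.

GGAabbEe gametes: GAbE×4, GAbe×4, GabE×4, Gabe×4
GgAABbEe gametes: GABE×2, GABe×2, GAbE×2, GAbe×2, gABE×2, gABe×2, gAbE×2, gAbe×2
GGAabbEe×GgAABbEe grid (16·16=256): GGAABbEE=8 GGAABbEe=16 GGAABbee=8 GGAAbbEE=8 GGAAbbEe=16 GGAAbbee=8 GGAaBbEE=8 GGAaBbEe=16 GGAaBbee=8 GGAabbEE=8 GGAabbEe=16 GGAabbee=8 GgAABbEE=8 GgAABbEe=16 GgAABbee=8 GgAAbbEE=8 GgAAbbEe=16 GgAAbbee=8 GgAaBbEE=8 GgAaBbEe=16 GgAaBbee=8 GgAabbEE=8 GgAabbEe=16 GgAabbee=8
GgAABbee hits 8/256; gcd=8; 8÷8/256÷8 = 1/32

P(GgAABbee) = 1/32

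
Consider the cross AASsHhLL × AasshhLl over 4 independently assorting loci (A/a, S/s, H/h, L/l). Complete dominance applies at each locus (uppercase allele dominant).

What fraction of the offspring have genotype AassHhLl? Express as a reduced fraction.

AASsHhLL gametes: ASHL×4, AShL×4, AsHL×4, AshL×4
AasshhLl gametes: AshL×4, Ashl×4, ashL×4, ashl×4
AASsHhLL×AasshhLl grid (16·16=256): AASsHhLL=16 AASsHhLl=16 AASshhLL=16 AASshhLl=16 AAssHhLL=16 AAssHhLl=16 AAsshhLL=16 AAsshhLl=16 AaSsHhLL=16 AaSsHhLl=16 AaSshhLL=16 AaSshhLl=16 AassHhLL=16 AassHhLl=16 AasshhLL=16 AasshhLl=16
AassHhLl hits 16/256; gcd=16; 16÷16/256÷16 = 1/16

P(AassHhLl) = 1/16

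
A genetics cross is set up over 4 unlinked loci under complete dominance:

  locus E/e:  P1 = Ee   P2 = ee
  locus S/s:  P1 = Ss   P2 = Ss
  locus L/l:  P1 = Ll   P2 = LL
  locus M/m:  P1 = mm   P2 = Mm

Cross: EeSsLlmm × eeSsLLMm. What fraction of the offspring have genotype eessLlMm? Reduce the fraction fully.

EeSsLlmm gametes: ESLm×2, ESlm×2, EsLm×2, Eslm×2, eSLm×2, eSlm×2, esLm×2, eslm×2
eeSsLLMm gametes: eSLM×4, eSLm×4, esLM×4, esLm×4
EeSsLlmm×eeSsLLMm grid (16·16=256): EeSSLLMm=8 EeSSLLmm=8 EeSSLlMm=8 EeSSLlmm=8 EeSsLLMm=16 EeSsLLmm=16 EeSsLlMm=16 EeSsLlmm=16 EessLLMm=8 EessLLmm=8 EessLlMm=8 EessLlmm=8 eeSSLLMm=8 eeSSLLmm=8 eeSSLlMm=8 eeSSLlmm=8 eeSsLLMm=16 eeSsLLmm=16 eeSsLlMm=16 eeSsLlmm=16 eessLLMm=8 eessLLmm=8 eessLlMm=8 eessLlmm=8
eessLlMm hits 8/256; gcd=8; 8÷8/256÷8 = 1/32

P(eessLlMm) = 1/32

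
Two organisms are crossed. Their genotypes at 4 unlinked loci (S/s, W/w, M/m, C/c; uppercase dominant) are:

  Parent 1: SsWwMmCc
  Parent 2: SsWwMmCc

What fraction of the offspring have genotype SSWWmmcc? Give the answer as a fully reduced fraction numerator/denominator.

P(SSWWmmcc) = 1/256

SsWwMmCc gametes: SWMC×1, SWMc×1, SWmC×1, SWmc×1, SwMC×1, SwMc×1, SwmC×1, Swmc×1, sWMC×1, sWMc×1, sWmC×1, sWmc×1, swMC×1, swMc×1, swmC×1, swmc×1
SsWwMmCc gametes: SWMC×1, SWMc×1, SWmC×1, SWmc×1, SwMC×1, SwMc×1, SwmC×1, Swmc×1, sWMC×1, sWMc×1, sWmC×1, sWmc×1, swMC×1, swMc×1, swmC×1, swmc×1
SsWwMmCc×SsWwMmCc grid (16·16=256): SSWWMMCC=1 SSWWMMCc=2 SSWWMMcc=1 SSWWMmCC=2 SSWWMmCc=4 SSWWMmcc=2 SSWWmmCC=1 SSWWmmCc=2 SSWWmmcc=1 SSWwMMCC=2 SSWwMMCc=4 SSWwMMcc=2 SSWwMmCC=4 SSWwMmCc=8 SSWwMmcc=4 SSWwmmCC=2 SSWwmmCc=4 SSWwmmcc=2 SSwwMMCC=1 SSwwMMCc=2 SSwwMMcc=1 SSwwMmCC=2 SSwwMmCc=4 SSwwMmcc=2 SSwwmmCC=1 SSwwmmCc=2 SSwwmmcc=1 SsWWMMCC=2 SsWWMMCc=4 SsWWMMcc=2 SsWWMmCC=4 SsWWMmCc=8 SsWWMmcc=4 SsWWmmCC=2 SsWWmmCc=4 SsWWmmcc=2 SsWwMMCC=4 SsWwMMCc=8 SsWwMMcc=4 SsWwMmCC=8 SsWwMmCc=16 SsWwMmcc=8 SsWwmmCC=4 SsWwmmCc=8 SsWwmmcc=4 SswwMMCC=2 SswwMMCc=4 SswwMMcc=2 SswwMmCC=4 SswwMmCc=8 SswwMmcc=4 SswwmmCC=2 SswwmmCc=4 Sswwmmcc=2 ssWWMMCC=1 ssWWMMCc=2 ssWWMMcc=1 ssWWMmCC=2 ssWWMmCc=4 ssWWMmcc=2 ssWWmmCC=1 ssWWmmCc=2 ssWWmmcc=1 ssWwMMCC=2 ssWwMMCc=4 ssWwMMcc=2 ssWwMmCC=4 ssWwMmCc=8 ssWwMmcc=4 ssWwmmCC=2 ssWwmmCc=4 ssWwmmcc=2 sswwMMCC=1 sswwMMCc=2 sswwMMcc=1 sswwMmCC=2 sswwMmCc=4 sswwMmcc=2 sswwmmCC=1 sswwmmCc=2 sswwmmcc=1
SSWWmmcc hits 1/256; gcd=1; 1÷1/256÷1 = 1/256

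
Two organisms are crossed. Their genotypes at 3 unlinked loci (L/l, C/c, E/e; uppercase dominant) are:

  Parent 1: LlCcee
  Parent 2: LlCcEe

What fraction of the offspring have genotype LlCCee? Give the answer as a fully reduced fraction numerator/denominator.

LlCcee gametes: LCe×2, Lce×2, lCe×2, lce×2
LlCcEe gametes: LCE×1, LCe×1, LcE×1, Lce×1, lCE×1, lCe×1, lcE×1, lce×1
LlCcee×LlCcEe grid (8·8=64): LLCCEe=2 LLCCee=2 LLCcEe=4 LLCcee=4 LLccEe=2 LLccee=2 LlCCEe=4 LlCCee=4 LlCcEe=8 LlCcee=8 LlccEe=4 Llccee=4 llCCEe=2 llCCee=2 llCcEe=4 llCcee=4 llccEe=2 llccee=2
LlCCee hits 4/64; gcd=4; 4÷4/64÷4 = 1/16

P(LlCCee) = 1/16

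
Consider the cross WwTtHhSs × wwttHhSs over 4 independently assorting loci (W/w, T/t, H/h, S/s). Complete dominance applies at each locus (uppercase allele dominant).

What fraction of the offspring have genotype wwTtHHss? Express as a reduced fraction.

WwTtHhSs gametes: WTHS×1, WTHs×1, WThS×1, WThs×1, WtHS×1, WtHs×1, WthS×1, Wths×1, wTHS×1, wTHs×1, wThS×1, wThs×1, wtHS×1, wtHs×1, wthS×1, wths×1
wwttHhSs gametes: wtHS×4, wtHs×4, wthS×4, wths×4
WwTtHhSs×wwttHhSs grid (16·16=256): WwTtHHSS=4 WwTtHHSs=8 WwTtHHss=4 WwTtHhSS=8 WwTtHhSs=16 WwTtHhss=8 WwTthhSS=4 WwTthhSs=8 WwTthhss=4 WwttHHSS=4 WwttHHSs=8 WwttHHss=4 WwttHhSS=8 WwttHhSs=16 WwttHhss=8 WwtthhSS=4 WwtthhSs=8 Wwtthhss=4 wwTtHHSS=4 wwTtHHSs=8 wwTtHHss=4 wwTtHhSS=8 wwTtHhSs=16 wwTtHhss=8 wwTthhSS=4 wwTthhSs=8 wwTthhss=4 wwttHHSS=4 wwttHHSs=8 wwttHHss=4 wwttHhSS=8 wwttHhSs=16 wwttHhss=8 wwtthhSS=4 wwtthhSs=8 wwtthhss=4
wwTtHHss hits 4/256; gcd=4; 4÷4/256÷4 = 1/64

P(wwTtHHss) = 1/64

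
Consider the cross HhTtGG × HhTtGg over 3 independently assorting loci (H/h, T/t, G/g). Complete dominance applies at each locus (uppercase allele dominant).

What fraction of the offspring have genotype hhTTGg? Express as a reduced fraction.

P(hhTTGg) = 1/32

HhTtGG gametes: HTG×2, HtG×2, hTG×2, htG×2
HhTtGg gametes: HTG×1, HTg×1, HtG×1, Htg×1, hTG×1, hTg×1, htG×1, htg×1
HhTtGG×HhTtGg grid (8·8=64): HHTTGG=2 HHTTGg=2 HHTtGG=4 HHTtGg=4 HHttGG=2 HHttGg=2 HhTTGG=4 HhTTGg=4 HhTtGG=8 HhTtGg=8 HhttGG=4 HhttGg=4 hhTTGG=2 hhTTGg=2 hhTtGG=4 hhTtGg=4 hhttGG=2 hhttGg=2
hhTTGg hits 2/64; gcd=2; 2÷2/64÷2 = 1/32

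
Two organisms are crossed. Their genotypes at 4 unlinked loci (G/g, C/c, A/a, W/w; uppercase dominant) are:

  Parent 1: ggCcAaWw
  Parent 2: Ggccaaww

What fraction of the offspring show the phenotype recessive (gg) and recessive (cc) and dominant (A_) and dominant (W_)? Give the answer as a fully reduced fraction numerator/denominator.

ggCcAaWw gametes: gCAW×2, gCAw×2, gCaW×2, gCaw×2, gcAW×2, gcAw×2, gcaW×2, gcaw×2
Ggccaaww gametes: Gcaw×8, gcaw×8
ggCcAaWw×Ggccaaww grid (16·16=256): GgCcAaWw=16 GgCcAaww=16 GgCcaaWw=16 GgCcaaww=16 GgccAaWw=16 GgccAaww=16 GgccaaWw=16 Ggccaaww=16 ggCcAaWw=16 ggCcAaww=16 ggCcaaWw=16 ggCcaaww=16 ggccAaWw=16 ggccAaww=16 ggccaaWw=16 ggccaaww=16
gg cc A_ W_ hits 16/256; gcd=16; 16÷16/256÷16 = 1/16

P(gg cc A_ W_) = 1/16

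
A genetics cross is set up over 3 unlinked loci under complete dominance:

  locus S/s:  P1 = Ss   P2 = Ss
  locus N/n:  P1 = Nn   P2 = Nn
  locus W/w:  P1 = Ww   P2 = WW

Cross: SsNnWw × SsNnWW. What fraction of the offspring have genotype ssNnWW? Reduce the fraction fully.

P(ssNnWW) = 1/16

SsNnWw gametes: SNW×1, SNw×1, SnW×1, Snw×1, sNW×1, sNw×1, snW×1, snw×1
SsNnWW gametes: SNW×2, SnW×2, sNW×2, snW×2
SsNnWw×SsNnWW grid (8·8=64): SSNNWW=2 SSNNWw=2 SSNnWW=4 SSNnWw=4 SSnnWW=2 SSnnWw=2 SsNNWW=4 SsNNWw=4 SsNnWW=8 SsNnWw=8 SsnnWW=4 SsnnWw=4 ssNNWW=2 ssNNWw=2 ssNnWW=4 ssNnWw=4 ssnnWW=2 ssnnWw=2
ssNnWW hits 4/64; gcd=4; 4÷4/64÷4 = 1/16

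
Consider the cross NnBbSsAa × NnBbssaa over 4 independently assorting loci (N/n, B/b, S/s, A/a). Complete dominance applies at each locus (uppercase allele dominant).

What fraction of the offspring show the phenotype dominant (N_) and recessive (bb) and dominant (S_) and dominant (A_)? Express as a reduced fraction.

NnBbSsAa gametes: NBSA×1, NBSa×1, NBsA×1, NBsa×1, NbSA×1, NbSa×1, NbsA×1, Nbsa×1, nBSA×1, nBSa×1, nBsA×1, nBsa×1, nbSA×1, nbSa×1, nbsA×1, nbsa×1
NnBbssaa gametes: NBsa×4, Nbsa×4, nBsa×4, nbsa×4
NnBbSsAa×NnBbssaa grid (16·16=256): NNBBSsAa=4 NNBBSsaa=4 NNBBssAa=4 NNBBssaa=4 NNBbSsAa=8 NNBbSsaa=8 NNBbssAa=8 NNBbssaa=8 NNbbSsAa=4 NNbbSsaa=4 NNbbssAa=4 NNbbssaa=4 NnBBSsAa=8 NnBBSsaa=8 NnBBssAa=8 NnBBssaa=8 NnBbSsAa=16 NnBbSsaa=16 NnBbssAa=16 NnBbssaa=16 NnbbSsAa=8 NnbbSsaa=8 NnbbssAa=8 Nnbbssaa=8 nnBBSsAa=4 nnBBSsaa=4 nnBBssAa=4 nnBBssaa=4 nnBbSsAa=8 nnBbSsaa=8 nnBbssAa=8 nnBbssaa=8 nnbbSsAa=4 nnbbSsaa=4 nnbbssAa=4 nnbbssaa=4
N_ bb S_ A_ hits 12/256; gcd=4; 12÷4/256÷4 = 3/64

P(N_ bb S_ A_) = 3/64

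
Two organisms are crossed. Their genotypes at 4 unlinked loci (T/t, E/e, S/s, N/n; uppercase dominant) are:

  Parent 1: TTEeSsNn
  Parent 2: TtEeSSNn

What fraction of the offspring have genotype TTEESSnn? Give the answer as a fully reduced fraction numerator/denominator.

TTEeSsNn gametes: TESN×2, TESn×2, TEsN×2, TEsn×2, TeSN×2, TeSn×2, TesN×2, Tesn×2
TtEeSSNn gametes: TESN×2, TESn×2, TeSN×2, TeSn×2, tESN×2, tESn×2, teSN×2, teSn×2
TTEeSsNn×TtEeSSNn grid (16·16=256): TTEESSNN=4 TTEESSNn=8 TTEESSnn=4 TTEESsNN=4 TTEESsNn=8 TTEESsnn=4 TTEeSSNN=8 TTEeSSNn=16 TTEeSSnn=8 TTEeSsNN=8 TTEeSsNn=16 TTEeSsnn=8 TTeeSSNN=4 TTeeSSNn=8 TTeeSSnn=4 TTeeSsNN=4 TTeeSsNn=8 TTeeSsnn=4 TtEESSNN=4 TtEESSNn=8 TtEESSnn=4 TtEESsNN=4 TtEESsNn=8 TtEESsnn=4 TtEeSSNN=8 TtEeSSNn=16 TtEeSSnn=8 TtEeSsNN=8 TtEeSsNn=16 TtEeSsnn=8 TteeSSNN=4 TteeSSNn=8 TteeSSnn=4 TteeSsNN=4 TteeSsNn=8 TteeSsnn=4
TTEESSnn hits 4/256; gcd=4; 4÷4/256÷4 = 1/64

P(TTEESSnn) = 1/64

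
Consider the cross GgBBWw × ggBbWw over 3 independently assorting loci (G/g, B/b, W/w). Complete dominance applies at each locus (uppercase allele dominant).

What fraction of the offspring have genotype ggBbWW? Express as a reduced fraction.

GgBBWw gametes: GBW×2, GBw×2, gBW×2, gBw×2
ggBbWw gametes: gBW×2, gBw×2, gbW×2, gbw×2
GgBBWw×ggBbWw grid (8·8=64): GgBBWW=4 GgBBWw=8 GgBBww=4 GgBbWW=4 GgBbWw=8 GgBbww=4 ggBBWW=4 ggBBWw=8 ggBBww=4 ggBbWW=4 ggBbWw=8 ggBbww=4
ggBbWW hits 4/64; gcd=4; 4÷4/64÷4 = 1/16

P(ggBbWW) = 1/16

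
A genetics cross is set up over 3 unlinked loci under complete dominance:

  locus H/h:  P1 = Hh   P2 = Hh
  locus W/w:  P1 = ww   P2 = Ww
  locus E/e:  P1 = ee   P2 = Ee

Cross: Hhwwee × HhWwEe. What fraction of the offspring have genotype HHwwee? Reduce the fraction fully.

Hhwwee gametes: Hwe×4, hwe×4
HhWwEe gametes: HWE×1, HWe×1, HwE×1, Hwe×1, hWE×1, hWe×1, hwE×1, hwe×1
Hhwwee×HhWwEe grid (8·8=64): HHWwEe=4 HHWwee=4 HHwwEe=4 HHwwee=4 HhWwEe=8 HhWwee=8 HhwwEe=8 Hhwwee=8 hhWwEe=4 hhWwee=4 hhwwEe=4 hhwwee=4
HHwwee hits 4/64; gcd=4; 4÷4/64÷4 = 1/16

P(HHwwee) = 1/16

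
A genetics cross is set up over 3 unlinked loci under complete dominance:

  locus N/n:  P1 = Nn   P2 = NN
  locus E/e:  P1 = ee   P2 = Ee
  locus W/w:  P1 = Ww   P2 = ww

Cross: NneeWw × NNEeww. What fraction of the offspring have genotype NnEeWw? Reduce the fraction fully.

NneeWw gametes: NeW×2, New×2, neW×2, new×2
NNEeww gametes: NEw×4, New×4
NneeWw×NNEeww grid (8·8=64): NNEeWw=8 NNEeww=8 NNeeWw=8 NNeeww=8 NnEeWw=8 NnEeww=8 NneeWw=8 Nneeww=8
NnEeWw hits 8/64; gcd=8; 8÷8/64÷8 = 1/8

P(NnEeWw) = 1/8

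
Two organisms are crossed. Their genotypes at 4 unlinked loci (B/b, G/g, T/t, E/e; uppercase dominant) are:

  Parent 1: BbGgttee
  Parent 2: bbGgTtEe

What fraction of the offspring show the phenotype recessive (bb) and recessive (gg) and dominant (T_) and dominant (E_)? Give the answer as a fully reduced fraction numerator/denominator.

P(bb gg T_ E_) = 1/32

BbGgttee gametes: BGte×4, Bgte×4, bGte×4, bgte×4
bbGgTtEe gametes: bGTE×2, bGTe×2, bGtE×2, bGte×2, bgTE×2, bgTe×2, bgtE×2, bgte×2
BbGgttee×bbGgTtEe grid (16·16=256): BbGGTtEe=8 BbGGTtee=8 BbGGttEe=8 BbGGttee=8 BbGgTtEe=16 BbGgTtee=16 BbGgttEe=16 BbGgttee=16 BbggTtEe=8 BbggTtee=8 BbggttEe=8 Bbggttee=8 bbGGTtEe=8 bbGGTtee=8 bbGGttEe=8 bbGGttee=8 bbGgTtEe=16 bbGgTtee=16 bbGgttEe=16 bbGgttee=16 bbggTtEe=8 bbggTtee=8 bbggttEe=8 bbggttee=8
bb gg T_ E_ hits 8/256; gcd=8; 8÷8/256÷8 = 1/32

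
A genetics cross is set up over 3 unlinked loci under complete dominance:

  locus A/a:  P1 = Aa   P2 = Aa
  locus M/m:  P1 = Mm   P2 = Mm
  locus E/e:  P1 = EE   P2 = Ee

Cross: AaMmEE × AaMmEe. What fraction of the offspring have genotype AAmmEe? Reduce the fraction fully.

P(AAmmEe) = 1/32

AaMmEE gametes: AME×2, AmE×2, aME×2, amE×2
AaMmEe gametes: AME×1, AMe×1, AmE×1, Ame×1, aME×1, aMe×1, amE×1, ame×1
AaMmEE×AaMmEe grid (8·8=64): AAMMEE=2 AAMMEe=2 AAMmEE=4 AAMmEe=4 AAmmEE=2 AAmmEe=2 AaMMEE=4 AaMMEe=4 AaMmEE=8 AaMmEe=8 AammEE=4 AammEe=4 aaMMEE=2 aaMMEe=2 aaMmEE=4 aaMmEe=4 aammEE=2 aammEe=2
AAmmEe hits 2/64; gcd=2; 2÷2/64÷2 = 1/32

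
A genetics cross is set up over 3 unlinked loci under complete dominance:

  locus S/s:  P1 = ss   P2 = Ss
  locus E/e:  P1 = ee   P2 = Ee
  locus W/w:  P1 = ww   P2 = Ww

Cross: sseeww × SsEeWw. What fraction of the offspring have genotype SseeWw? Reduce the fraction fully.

P(SseeWw) = 1/8

sseeww gametes: sew×8
SsEeWw gametes: SEW×1, SEw×1, SeW×1, Sew×1, sEW×1, sEw×1, seW×1, sew×1
sseeww×SsEeWw grid (8·8=64): SsEeWw=8 SsEeww=8 SseeWw=8 Sseeww=8 ssEeWw=8 ssEeww=8 sseeWw=8 sseeww=8
SseeWw hits 8/64; gcd=8; 8÷8/64÷8 = 1/8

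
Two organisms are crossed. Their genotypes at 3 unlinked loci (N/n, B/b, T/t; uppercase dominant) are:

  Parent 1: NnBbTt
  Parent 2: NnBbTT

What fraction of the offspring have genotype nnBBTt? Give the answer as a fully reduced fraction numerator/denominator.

P(nnBBTt) = 1/32

NnBbTt gametes: NBT×1, NBt×1, NbT×1, Nbt×1, nBT×1, nBt×1, nbT×1, nbt×1
NnBbTT gametes: NBT×2, NbT×2, nBT×2, nbT×2
NnBbTt×NnBbTT grid (8·8=64): NNBBTT=2 NNBBTt=2 NNBbTT=4 NNBbTt=4 NNbbTT=2 NNbbTt=2 NnBBTT=4 NnBBTt=4 NnBbTT=8 NnBbTt=8 NnbbTT=4 NnbbTt=4 nnBBTT=2 nnBBTt=2 nnBbTT=4 nnBbTt=4 nnbbTT=2 nnbbTt=2
nnBBTt hits 2/64; gcd=2; 2÷2/64÷2 = 1/32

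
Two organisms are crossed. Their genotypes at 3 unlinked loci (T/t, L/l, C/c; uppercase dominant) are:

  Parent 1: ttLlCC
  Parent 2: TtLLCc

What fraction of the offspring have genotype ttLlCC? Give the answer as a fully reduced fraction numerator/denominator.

ttLlCC gametes: tLC×4, tlC×4
TtLLCc gametes: TLC×2, TLc×2, tLC×2, tLc×2
ttLlCC×TtLLCc grid (8·8=64): TtLLCC=8 TtLLCc=8 TtLlCC=8 TtLlCc=8 ttLLCC=8 ttLLCc=8 ttLlCC=8 ttLlCc=8
ttLlCC hits 8/64; gcd=8; 8÷8/64÷8 = 1/8

P(ttLlCC) = 1/8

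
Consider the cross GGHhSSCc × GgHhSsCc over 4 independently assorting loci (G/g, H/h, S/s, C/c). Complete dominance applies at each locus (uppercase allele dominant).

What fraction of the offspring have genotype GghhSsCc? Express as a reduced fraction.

GGHhSSCc gametes: GHSC×4, GHSc×4, GhSC×4, GhSc×4
GgHhSsCc gametes: GHSC×1, GHSc×1, GHsC×1, GHsc×1, GhSC×1, GhSc×1, GhsC×1, Ghsc×1, gHSC×1, gHSc×1, gHsC×1, gHsc×1, ghSC×1, ghSc×1, ghsC×1, ghsc×1
GGHhSSCc×GgHhSsCc grid (16·16=256): GGHHSSCC=4 GGHHSSCc=8 GGHHSScc=4 GGHHSsCC=4 GGHHSsCc=8 GGHHSscc=4 GGHhSSCC=8 GGHhSSCc=16 GGHhSScc=8 GGHhSsCC=8 GGHhSsCc=16 GGHhSscc=8 GGhhSSCC=4 GGhhSSCc=8 GGhhSScc=4 GGhhSsCC=4 GGhhSsCc=8 GGhhSscc=4 GgHHSSCC=4 GgHHSSCc=8 GgHHSScc=4 GgHHSsCC=4 GgHHSsCc=8 GgHHSscc=4 GgHhSSCC=8 GgHhSSCc=16 GgHhSScc=8 GgHhSsCC=8 GgHhSsCc=16 GgHhSscc=8 GghhSSCC=4 GghhSSCc=8 GghhSScc=4 GghhSsCC=4 GghhSsCc=8 GghhSscc=4
GghhSsCc hits 8/256; gcd=8; 8÷8/256÷8 = 1/32

P(GghhSsCc) = 1/32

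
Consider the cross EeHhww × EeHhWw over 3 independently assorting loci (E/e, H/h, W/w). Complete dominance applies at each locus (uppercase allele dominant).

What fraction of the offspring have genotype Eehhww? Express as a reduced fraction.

EeHhww gametes: EHw×2, Ehw×2, eHw×2, ehw×2
EeHhWw gametes: EHW×1, EHw×1, EhW×1, Ehw×1, eHW×1, eHw×1, ehW×1, ehw×1
EeHhww×EeHhWw grid (8·8=64): EEHHWw=2 EEHHww=2 EEHhWw=4 EEHhww=4 EEhhWw=2 EEhhww=2 EeHHWw=4 EeHHww=4 EeHhWw=8 EeHhww=8 EehhWw=4 Eehhww=4 eeHHWw=2 eeHHww=2 eeHhWw=4 eeHhww=4 eehhWw=2 eehhww=2
Eehhww hits 4/64; gcd=4; 4÷4/64÷4 = 1/16

P(Eehhww) = 1/16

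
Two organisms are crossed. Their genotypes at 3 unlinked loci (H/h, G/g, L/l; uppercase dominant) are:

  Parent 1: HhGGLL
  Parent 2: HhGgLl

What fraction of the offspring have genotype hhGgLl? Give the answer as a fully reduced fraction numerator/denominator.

HhGGLL gametes: HGL×4, hGL×4
HhGgLl gametes: HGL×1, HGl×1, HgL×1, Hgl×1, hGL×1, hGl×1, hgL×1, hgl×1
HhGGLL×HhGgLl grid (8·8=64): HHGGLL=4 HHGGLl=4 HHGgLL=4 HHGgLl=4 HhGGLL=8 HhGGLl=8 HhGgLL=8 HhGgLl=8 hhGGLL=4 hhGGLl=4 hhGgLL=4 hhGgLl=4
hhGgLl hits 4/64; gcd=4; 4÷4/64÷4 = 1/16

P(hhGgLl) = 1/16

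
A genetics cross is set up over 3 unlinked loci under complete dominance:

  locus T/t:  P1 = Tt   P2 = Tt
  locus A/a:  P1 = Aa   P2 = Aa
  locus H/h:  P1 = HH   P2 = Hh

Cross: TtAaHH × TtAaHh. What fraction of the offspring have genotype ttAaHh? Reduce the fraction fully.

TtAaHH gametes: TAH×2, TaH×2, tAH×2, taH×2
TtAaHh gametes: TAH×1, TAh×1, TaH×1, Tah×1, tAH×1, tAh×1, taH×1, tah×1
TtAaHH×TtAaHh grid (8·8=64): TTAAHH=2 TTAAHh=2 TTAaHH=4 TTAaHh=4 TTaaHH=2 TTaaHh=2 TtAAHH=4 TtAAHh=4 TtAaHH=8 TtAaHh=8 TtaaHH=4 TtaaHh=4 ttAAHH=2 ttAAHh=2 ttAaHH=4 ttAaHh=4 ttaaHH=2 ttaaHh=2
ttAaHh hits 4/64; gcd=4; 4÷4/64÷4 = 1/16

P(ttAaHh) = 1/16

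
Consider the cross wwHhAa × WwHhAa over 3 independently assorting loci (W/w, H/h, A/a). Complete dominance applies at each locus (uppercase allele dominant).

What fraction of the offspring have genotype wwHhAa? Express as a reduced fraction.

P(wwHhAa) = 1/8

wwHhAa gametes: wHA×2, wHa×2, whA×2, wha×2
WwHhAa gametes: WHA×1, WHa×1, WhA×1, Wha×1, wHA×1, wHa×1, whA×1, wha×1
wwHhAa×WwHhAa grid (8·8=64): WwHHAA=2 WwHHAa=4 WwHHaa=2 WwHhAA=4 WwHhAa=8 WwHhaa=4 WwhhAA=2 WwhhAa=4 Wwhhaa=2 wwHHAA=2 wwHHAa=4 wwHHaa=2 wwHhAA=4 wwHhAa=8 wwHhaa=4 wwhhAA=2 wwhhAa=4 wwhhaa=2
wwHhAa hits 8/64; gcd=8; 8÷8/64÷8 = 1/8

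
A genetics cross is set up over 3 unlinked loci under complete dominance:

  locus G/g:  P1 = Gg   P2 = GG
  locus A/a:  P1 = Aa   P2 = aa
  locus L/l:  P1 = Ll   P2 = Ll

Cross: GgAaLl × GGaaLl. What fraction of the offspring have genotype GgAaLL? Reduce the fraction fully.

P(GgAaLL) = 1/16

GgAaLl gametes: GAL×1, GAl×1, GaL×1, Gal×1, gAL×1, gAl×1, gaL×1, gal×1
GGaaLl gametes: GaL×4, Gal×4
GgAaLl×GGaaLl grid (8·8=64): GGAaLL=4 GGAaLl=8 GGAall=4 GGaaLL=4 GGaaLl=8 GGaall=4 GgAaLL=4 GgAaLl=8 GgAall=4 GgaaLL=4 GgaaLl=8 Ggaall=4
GgAaLL hits 4/64; gcd=4; 4÷4/64÷4 = 1/16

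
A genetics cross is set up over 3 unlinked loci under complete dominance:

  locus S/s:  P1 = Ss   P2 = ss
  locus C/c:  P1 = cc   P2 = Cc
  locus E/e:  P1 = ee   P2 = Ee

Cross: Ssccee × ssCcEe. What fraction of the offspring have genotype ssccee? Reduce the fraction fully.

Ssccee gametes: Sce×4, sce×4
ssCcEe gametes: sCE×2, sCe×2, scE×2, sce×2
Ssccee×ssCcEe grid (8·8=64): SsCcEe=8 SsCcee=8 SsccEe=8 Ssccee=8 ssCcEe=8 ssCcee=8 ssccEe=8 ssccee=8
ssccee hits 8/64; gcd=8; 8÷8/64÷8 = 1/8

P(ssccee) = 1/8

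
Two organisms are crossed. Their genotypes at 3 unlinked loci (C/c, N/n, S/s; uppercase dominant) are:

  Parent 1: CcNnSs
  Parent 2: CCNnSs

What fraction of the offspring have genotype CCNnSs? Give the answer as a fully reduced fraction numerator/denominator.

P(CCNnSs) = 1/8

CcNnSs gametes: CNS×1, CNs×1, CnS×1, Cns×1, cNS×1, cNs×1, cnS×1, cns×1
CCNnSs gametes: CNS×2, CNs×2, CnS×2, Cns×2
CcNnSs×CCNnSs grid (8·8=64): CCNNSS=2 CCNNSs=4 CCNNss=2 CCNnSS=4 CCNnSs=8 CCNnss=4 CCnnSS=2 CCnnSs=4 CCnnss=2 CcNNSS=2 CcNNSs=4 CcNNss=2 CcNnSS=4 CcNnSs=8 CcNnss=4 CcnnSS=2 CcnnSs=4 Ccnnss=2
CCNnSs hits 8/64; gcd=8; 8÷8/64÷8 = 1/8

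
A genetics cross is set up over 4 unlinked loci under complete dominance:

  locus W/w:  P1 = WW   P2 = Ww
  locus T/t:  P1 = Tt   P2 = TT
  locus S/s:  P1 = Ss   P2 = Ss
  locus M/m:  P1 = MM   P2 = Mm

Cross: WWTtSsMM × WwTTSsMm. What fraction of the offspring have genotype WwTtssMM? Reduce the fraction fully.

P(WwTtssMM) = 1/32

WWTtSsMM gametes: WTSM×4, WTsM×4, WtSM×4, WtsM×4
WwTTSsMm gametes: WTSM×2, WTSm×2, WTsM×2, WTsm×2, wTSM×2, wTSm×2, wTsM×2, wTsm×2
WWTtSsMM×WwTTSsMm grid (16·16=256): WWTTSSMM=8 WWTTSSMm=8 WWTTSsMM=16 WWTTSsMm=16 WWTTssMM=8 WWTTssMm=8 WWTtSSMM=8 WWTtSSMm=8 WWTtSsMM=16 WWTtSsMm=16 WWTtssMM=8 WWTtssMm=8 WwTTSSMM=8 WwTTSSMm=8 WwTTSsMM=16 WwTTSsMm=16 WwTTssMM=8 WwTTssMm=8 WwTtSSMM=8 WwTtSSMm=8 WwTtSsMM=16 WwTtSsMm=16 WwTtssMM=8 WwTtssMm=8
WwTtssMM hits 8/256; gcd=8; 8÷8/256÷8 = 1/32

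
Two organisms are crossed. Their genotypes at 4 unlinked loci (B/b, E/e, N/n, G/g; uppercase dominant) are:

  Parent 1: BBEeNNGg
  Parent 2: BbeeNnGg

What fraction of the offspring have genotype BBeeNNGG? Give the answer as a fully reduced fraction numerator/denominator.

P(BBeeNNGG) = 1/32

BBEeNNGg gametes: BENG×4, BENg×4, BeNG×4, BeNg×4
BbeeNnGg gametes: BeNG×2, BeNg×2, BenG×2, Beng×2, beNG×2, beNg×2, benG×2, beng×2
BBEeNNGg×BbeeNnGg grid (16·16=256): BBEeNNGG=8 BBEeNNGg=16 BBEeNNgg=8 BBEeNnGG=8 BBEeNnGg=16 BBEeNngg=8 BBeeNNGG=8 BBeeNNGg=16 BBeeNNgg=8 BBeeNnGG=8 BBeeNnGg=16 BBeeNngg=8 BbEeNNGG=8 BbEeNNGg=16 BbEeNNgg=8 BbEeNnGG=8 BbEeNnGg=16 BbEeNngg=8 BbeeNNGG=8 BbeeNNGg=16 BbeeNNgg=8 BbeeNnGG=8 BbeeNnGg=16 BbeeNngg=8
BBeeNNGG hits 8/256; gcd=8; 8÷8/256÷8 = 1/32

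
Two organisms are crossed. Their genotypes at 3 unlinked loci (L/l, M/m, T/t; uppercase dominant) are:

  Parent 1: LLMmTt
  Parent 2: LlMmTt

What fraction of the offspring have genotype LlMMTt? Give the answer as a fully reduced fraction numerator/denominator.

LLMmTt gametes: LMT×2, LMt×2, LmT×2, Lmt×2
LlMmTt gametes: LMT×1, LMt×1, LmT×1, Lmt×1, lMT×1, lMt×1, lmT×1, lmt×1
LLMmTt×LlMmTt grid (8·8=64): LLMMTT=2 LLMMTt=4 LLMMtt=2 LLMmTT=4 LLMmTt=8 LLMmtt=4 LLmmTT=2 LLmmTt=4 LLmmtt=2 LlMMTT=2 LlMMTt=4 LlMMtt=2 LlMmTT=4 LlMmTt=8 LlMmtt=4 LlmmTT=2 LlmmTt=4 Llmmtt=2
LlMMTt hits 4/64; gcd=4; 4÷4/64÷4 = 1/16

P(LlMMTt) = 1/16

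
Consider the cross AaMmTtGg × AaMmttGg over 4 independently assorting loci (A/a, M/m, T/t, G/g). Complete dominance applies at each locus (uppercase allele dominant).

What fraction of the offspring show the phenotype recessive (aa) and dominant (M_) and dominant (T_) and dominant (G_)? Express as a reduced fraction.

P(aa M_ T_ G_) = 9/128

AaMmTtGg gametes: AMTG×1, AMTg×1, AMtG×1, AMtg×1, AmTG×1, AmTg×1, AmtG×1, Amtg×1, aMTG×1, aMTg×1, aMtG×1, aMtg×1, amTG×1, amTg×1, amtG×1, amtg×1
AaMmttGg gametes: AMtG×2, AMtg×2, AmtG×2, Amtg×2, aMtG×2, aMtg×2, amtG×2, amtg×2
AaMmTtGg×AaMmttGg grid (16·16=256): AAMMTtGG=2 AAMMTtGg=4 AAMMTtgg=2 AAMMttGG=2 AAMMttGg=4 AAMMttgg=2 AAMmTtGG=4 AAMmTtGg=8 AAMmTtgg=4 AAMmttGG=4 AAMmttGg=8 AAMmttgg=4 AAmmTtGG=2 AAmmTtGg=4 AAmmTtgg=2 AAmmttGG=2 AAmmttGg=4 AAmmttgg=2 AaMMTtGG=4 AaMMTtGg=8 AaMMTtgg=4 AaMMttGG=4 AaMMttGg=8 AaMMttgg=4 AaMmTtGG=8 AaMmTtGg=16 AaMmTtgg=8 AaMmttGG=8 AaMmttGg=16 AaMmttgg=8 AammTtGG=4 AammTtGg=8 AammTtgg=4 AammttGG=4 AammttGg=8 Aammttgg=4 aaMMTtGG=2 aaMMTtGg=4 aaMMTtgg=2 aaMMttGG=2 aaMMttGg=4 aaMMttgg=2 aaMmTtGG=4 aaMmTtGg=8 aaMmTtgg=4 aaMmttGG=4 aaMmttGg=8 aaMmttgg=4 aammTtGG=2 aammTtGg=4 aammTtgg=2 aammttGG=2 aammttGg=4 aammttgg=2
aa M_ T_ G_ hits 18/256; gcd=2; 18÷2/256÷2 = 9/128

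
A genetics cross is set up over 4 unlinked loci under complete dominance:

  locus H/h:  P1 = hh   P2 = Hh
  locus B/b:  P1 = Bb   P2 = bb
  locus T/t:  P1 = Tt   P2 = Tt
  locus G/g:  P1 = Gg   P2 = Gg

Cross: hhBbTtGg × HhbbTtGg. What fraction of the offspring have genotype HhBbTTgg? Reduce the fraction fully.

P(HhBbTTgg) = 1/64

hhBbTtGg gametes: hBTG×2, hBTg×2, hBtG×2, hBtg×2, hbTG×2, hbTg×2, hbtG×2, hbtg×2
HhbbTtGg gametes: HbTG×2, HbTg×2, HbtG×2, Hbtg×2, hbTG×2, hbTg×2, hbtG×2, hbtg×2
hhBbTtGg×HhbbTtGg grid (16·16=256): HhBbTTGG=4 HhBbTTGg=8 HhBbTTgg=4 HhBbTtGG=8 HhBbTtGg=16 HhBbTtgg=8 HhBbttGG=4 HhBbttGg=8 HhBbttgg=4 HhbbTTGG=4 HhbbTTGg=8 HhbbTTgg=4 HhbbTtGG=8 HhbbTtGg=16 HhbbTtgg=8 HhbbttGG=4 HhbbttGg=8 Hhbbttgg=4 hhBbTTGG=4 hhBbTTGg=8 hhBbTTgg=4 hhBbTtGG=8 hhBbTtGg=16 hhBbTtgg=8 hhBbttGG=4 hhBbttGg=8 hhBbttgg=4 hhbbTTGG=4 hhbbTTGg=8 hhbbTTgg=4 hhbbTtGG=8 hhbbTtGg=16 hhbbTtgg=8 hhbbttGG=4 hhbbttGg=8 hhbbttgg=4
HhBbTTgg hits 4/256; gcd=4; 4÷4/256÷4 = 1/64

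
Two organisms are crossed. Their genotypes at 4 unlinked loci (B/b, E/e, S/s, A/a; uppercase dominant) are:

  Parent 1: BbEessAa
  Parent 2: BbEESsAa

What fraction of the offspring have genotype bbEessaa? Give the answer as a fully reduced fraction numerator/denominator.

P(bbEessaa) = 1/64

BbEessAa gametes: BEsA×2, BEsa×2, BesA×2, Besa×2, bEsA×2, bEsa×2, besA×2, besa×2
BbEESsAa gametes: BESA×2, BESa×2, BEsA×2, BEsa×2, bESA×2, bESa×2, bEsA×2, bEsa×2
BbEessAa×BbEESsAa grid (16·16=256): BBEESsAA=4 BBEESsAa=8 BBEESsaa=4 BBEEssAA=4 BBEEssAa=8 BBEEssaa=4 BBEeSsAA=4 BBEeSsAa=8 BBEeSsaa=4 BBEessAA=4 BBEessAa=8 BBEessaa=4 BbEESsAA=8 BbEESsAa=16 BbEESsaa=8 BbEEssAA=8 BbEEssAa=16 BbEEssaa=8 BbEeSsAA=8 BbEeSsAa=16 BbEeSsaa=8 BbEessAA=8 BbEessAa=16 BbEessaa=8 bbEESsAA=4 bbEESsAa=8 bbEESsaa=4 bbEEssAA=4 bbEEssAa=8 bbEEssaa=4 bbEeSsAA=4 bbEeSsAa=8 bbEeSsaa=4 bbEessAA=4 bbEessAa=8 bbEessaa=4
bbEessaa hits 4/256; gcd=4; 4÷4/256÷4 = 1/64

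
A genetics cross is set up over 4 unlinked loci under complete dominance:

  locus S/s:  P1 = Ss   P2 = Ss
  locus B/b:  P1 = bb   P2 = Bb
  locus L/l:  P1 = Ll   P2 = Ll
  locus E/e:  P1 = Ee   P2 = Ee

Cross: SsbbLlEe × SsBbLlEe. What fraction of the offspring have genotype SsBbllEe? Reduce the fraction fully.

P(SsBbllEe) = 1/32

SsbbLlEe gametes: SbLE×2, SbLe×2, SblE×2, Sble×2, sbLE×2, sbLe×2, sblE×2, sble×2
SsBbLlEe gametes: SBLE×1, SBLe×1, SBlE×1, SBle×1, SbLE×1, SbLe×1, SblE×1, Sble×1, sBLE×1, sBLe×1, sBlE×1, sBle×1, sbLE×1, sbLe×1, sblE×1, sble×1
SsbbLlEe×SsBbLlEe grid (16·16=256): SSBbLLEE=2 SSBbLLEe=4 SSBbLLee=2 SSBbLlEE=4 SSBbLlEe=8 SSBbLlee=4 SSBbllEE=2 SSBbllEe=4 SSBbllee=2 SSbbLLEE=2 SSbbLLEe=4 SSbbLLee=2 SSbbLlEE=4 SSbbLlEe=8 SSbbLlee=4 SSbbllEE=2 SSbbllEe=4 SSbbllee=2 SsBbLLEE=4 SsBbLLEe=8 SsBbLLee=4 SsBbLlEE=8 SsBbLlEe=16 SsBbLlee=8 SsBbllEE=4 SsBbllEe=8 SsBbllee=4 SsbbLLEE=4 SsbbLLEe=8 SsbbLLee=4 SsbbLlEE=8 SsbbLlEe=16 SsbbLlee=8 SsbbllEE=4 SsbbllEe=8 Ssbbllee=4 ssBbLLEE=2 ssBbLLEe=4 ssBbLLee=2 ssBbLlEE=4 ssBbLlEe=8 ssBbLlee=4 ssBbllEE=2 ssBbllEe=4 ssBbllee=2 ssbbLLEE=2 ssbbLLEe=4 ssbbLLee=2 ssbbLlEE=4 ssbbLlEe=8 ssbbLlee=4 ssbbllEE=2 ssbbllEe=4 ssbbllee=2
SsBbllEe hits 8/256; gcd=8; 8÷8/256÷8 = 1/32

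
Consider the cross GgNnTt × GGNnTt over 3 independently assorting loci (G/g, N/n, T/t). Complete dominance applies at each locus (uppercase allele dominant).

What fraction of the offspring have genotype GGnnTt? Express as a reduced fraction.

P(GGnnTt) = 1/16

GgNnTt gametes: GNT×1, GNt×1, GnT×1, Gnt×1, gNT×1, gNt×1, gnT×1, gnt×1
GGNnTt gametes: GNT×2, GNt×2, GnT×2, Gnt×2
GgNnTt×GGNnTt grid (8·8=64): GGNNTT=2 GGNNTt=4 GGNNtt=2 GGNnTT=4 GGNnTt=8 GGNntt=4 GGnnTT=2 GGnnTt=4 GGnntt=2 GgNNTT=2 GgNNTt=4 GgNNtt=2 GgNnTT=4 GgNnTt=8 GgNntt=4 GgnnTT=2 GgnnTt=4 Ggnntt=2
GGnnTt hits 4/64; gcd=4; 4÷4/64÷4 = 1/16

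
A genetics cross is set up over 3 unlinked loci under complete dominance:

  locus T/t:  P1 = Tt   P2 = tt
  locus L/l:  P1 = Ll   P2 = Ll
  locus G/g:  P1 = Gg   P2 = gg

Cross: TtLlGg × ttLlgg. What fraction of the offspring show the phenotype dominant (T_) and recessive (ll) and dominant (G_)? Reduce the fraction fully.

TtLlGg gametes: TLG×1, TLg×1, TlG×1, Tlg×1, tLG×1, tLg×1, tlG×1, tlg×1
ttLlgg gametes: tLg×4, tlg×4
TtLlGg×ttLlgg grid (8·8=64): TtLLGg=4 TtLLgg=4 TtLlGg=8 TtLlgg=8 TtllGg=4 Ttllgg=4 ttLLGg=4 ttLLgg=4 ttLlGg=8 ttLlgg=8 ttllGg=4 ttllgg=4
T_ ll G_ hits 4/64; gcd=4; 4÷4/64÷4 = 1/16

P(T_ ll G_) = 1/16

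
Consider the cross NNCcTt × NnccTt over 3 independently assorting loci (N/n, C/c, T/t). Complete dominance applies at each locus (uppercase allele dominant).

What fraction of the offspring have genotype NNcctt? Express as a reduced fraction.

P(NNcctt) = 1/16

NNCcTt gametes: NCT×2, NCt×2, NcT×2, Nct×2
NnccTt gametes: NcT×2, Nct×2, ncT×2, nct×2
NNCcTt×NnccTt grid (8·8=64): NNCcTT=4 NNCcTt=8 NNCctt=4 NNccTT=4 NNccTt=8 NNcctt=4 NnCcTT=4 NnCcTt=8 NnCctt=4 NnccTT=4 NnccTt=8 Nncctt=4
NNcctt hits 4/64; gcd=4; 4÷4/64÷4 = 1/16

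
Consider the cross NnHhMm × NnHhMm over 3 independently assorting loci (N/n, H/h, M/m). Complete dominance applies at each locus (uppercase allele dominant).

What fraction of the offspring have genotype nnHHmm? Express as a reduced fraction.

NnHhMm gametes: NHM×1, NHm×1, NhM×1, Nhm×1, nHM×1, nHm×1, nhM×1, nhm×1
NnHhMm gametes: NHM×1, NHm×1, NhM×1, Nhm×1, nHM×1, nHm×1, nhM×1, nhm×1
NnHhMm×NnHhMm grid (8·8=64): NNHHMM=1 NNHHMm=2 NNHHmm=1 NNHhMM=2 NNHhMm=4 NNHhmm=2 NNhhMM=1 NNhhMm=2 NNhhmm=1 NnHHMM=2 NnHHMm=4 NnHHmm=2 NnHhMM=4 NnHhMm=8 NnHhmm=4 NnhhMM=2 NnhhMm=4 Nnhhmm=2 nnHHMM=1 nnHHMm=2 nnHHmm=1 nnHhMM=2 nnHhMm=4 nnHhmm=2 nnhhMM=1 nnhhMm=2 nnhhmm=1
nnHHmm hits 1/64; gcd=1; 1÷1/64÷1 = 1/64

P(nnHHmm) = 1/64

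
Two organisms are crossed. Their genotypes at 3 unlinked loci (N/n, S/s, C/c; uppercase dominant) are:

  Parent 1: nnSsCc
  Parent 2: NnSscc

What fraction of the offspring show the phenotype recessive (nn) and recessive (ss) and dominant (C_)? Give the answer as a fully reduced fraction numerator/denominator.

P(nn ss C_) = 1/16

nnSsCc gametes: nSC×2, nSc×2, nsC×2, nsc×2
NnSscc gametes: NSc×2, Nsc×2, nSc×2, nsc×2
nnSsCc×NnSscc grid (8·8=64): NnSSCc=4 NnSScc=4 NnSsCc=8 NnSscc=8 NnssCc=4 Nnsscc=4 nnSSCc=4 nnSScc=4 nnSsCc=8 nnSscc=8 nnssCc=4 nnsscc=4
nn ss C_ hits 4/64; gcd=4; 4÷4/64÷4 = 1/16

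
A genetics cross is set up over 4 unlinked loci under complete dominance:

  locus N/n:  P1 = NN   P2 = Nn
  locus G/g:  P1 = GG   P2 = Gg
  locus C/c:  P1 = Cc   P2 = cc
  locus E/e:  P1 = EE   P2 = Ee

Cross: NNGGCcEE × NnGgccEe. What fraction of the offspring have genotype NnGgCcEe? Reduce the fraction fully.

NNGGCcEE gametes: NGCE×8, NGcE×8
NnGgccEe gametes: NGcE×2, NGce×2, NgcE×2, Ngce×2, nGcE×2, nGce×2, ngcE×2, ngce×2
NNGGCcEE×NnGgccEe grid (16·16=256): NNGGCcEE=16 NNGGCcEe=16 NNGGccEE=16 NNGGccEe=16 NNGgCcEE=16 NNGgCcEe=16 NNGgccEE=16 NNGgccEe=16 NnGGCcEE=16 NnGGCcEe=16 NnGGccEE=16 NnGGccEe=16 NnGgCcEE=16 NnGgCcEe=16 NnGgccEE=16 NnGgccEe=16
NnGgCcEe hits 16/256; gcd=16; 16÷16/256÷16 = 1/16

P(NnGgCcEe) = 1/16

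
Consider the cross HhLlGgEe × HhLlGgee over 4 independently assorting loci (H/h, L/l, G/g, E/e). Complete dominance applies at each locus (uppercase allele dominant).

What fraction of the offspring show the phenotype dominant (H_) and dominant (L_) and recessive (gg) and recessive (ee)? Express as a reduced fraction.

HhLlGgEe gametes: HLGE×1, HLGe×1, HLgE×1, HLge×1, HlGE×1, HlGe×1, HlgE×1, Hlge×1, hLGE×1, hLGe×1, hLgE×1, hLge×1, hlGE×1, hlGe×1, hlgE×1, hlge×1
HhLlGgee gametes: HLGe×2, HLge×2, HlGe×2, Hlge×2, hLGe×2, hLge×2, hlGe×2, hlge×2
HhLlGgEe×HhLlGgee grid (16·16=256): HHLLGGEe=2 HHLLGGee=2 HHLLGgEe=4 HHLLGgee=4 HHLLggEe=2 HHLLggee=2 HHLlGGEe=4 HHLlGGee=4 HHLlGgEe=8 HHLlGgee=8 HHLlggEe=4 HHLlggee=4 HHllGGEe=2 HHllGGee=2 HHllGgEe=4 HHllGgee=4 HHllggEe=2 HHllggee=2 HhLLGGEe=4 HhLLGGee=4 HhLLGgEe=8 HhLLGgee=8 HhLLggEe=4 HhLLggee=4 HhLlGGEe=8 HhLlGGee=8 HhLlGgEe=16 HhLlGgee=16 HhLlggEe=8 HhLlggee=8 HhllGGEe=4 HhllGGee=4 HhllGgEe=8 HhllGgee=8 HhllggEe=4 Hhllggee=4 hhLLGGEe=2 hhLLGGee=2 hhLLGgEe=4 hhLLGgee=4 hhLLggEe=2 hhLLggee=2 hhLlGGEe=4 hhLlGGee=4 hhLlGgEe=8 hhLlGgee=8 hhLlggEe=4 hhLlggee=4 hhllGGEe=2 hhllGGee=2 hhllGgEe=4 hhllGgee=4 hhllggEe=2 hhllggee=2
H_ L_ gg ee hits 18/256; gcd=2; 18÷2/256÷2 = 9/128

P(H_ L_ gg ee) = 9/128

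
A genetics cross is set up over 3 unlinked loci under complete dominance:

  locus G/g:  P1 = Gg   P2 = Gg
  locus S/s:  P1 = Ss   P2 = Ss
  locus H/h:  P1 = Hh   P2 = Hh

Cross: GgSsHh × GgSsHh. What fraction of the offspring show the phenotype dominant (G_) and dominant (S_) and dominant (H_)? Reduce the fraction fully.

P(G_ S_ H_) = 27/64

GgSsHh gametes: GSH×1, GSh×1, GsH×1, Gsh×1, gSH×1, gSh×1, gsH×1, gsh×1
GgSsHh gametes: GSH×1, GSh×1, GsH×1, Gsh×1, gSH×1, gSh×1, gsH×1, gsh×1
GgSsHh×GgSsHh grid (8·8=64): GGSSHH=1 GGSSHh=2 GGSShh=1 GGSsHH=2 GGSsHh=4 GGSshh=2 GGssHH=1 GGssHh=2 GGsshh=1 GgSSHH=2 GgSSHh=4 GgSShh=2 GgSsHH=4 GgSsHh=8 GgSshh=4 GgssHH=2 GgssHh=4 Ggsshh=2 ggSSHH=1 ggSSHh=2 ggSShh=1 ggSsHH=2 ggSsHh=4 ggSshh=2 ggssHH=1 ggssHh=2 ggsshh=1
G_ S_ H_ hits 27/64; gcd=1; 27÷1/64÷1 = 27/64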